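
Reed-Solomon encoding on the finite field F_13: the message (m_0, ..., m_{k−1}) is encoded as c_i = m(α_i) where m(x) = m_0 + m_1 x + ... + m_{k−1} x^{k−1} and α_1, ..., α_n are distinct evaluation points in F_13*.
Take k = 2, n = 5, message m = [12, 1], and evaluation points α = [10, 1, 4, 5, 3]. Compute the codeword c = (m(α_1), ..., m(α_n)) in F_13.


c = [9, 0, 3, 4, 2]

Message polynomial: m(x) = 12 + 1·x (mod 13).
For each evaluation point α_i, compute m(α_i) mod 13:
  α_1 = 10: Horner steps 1 → 9, so m(10) = 9.
  α_2 = 1: Horner steps 1 → 0, so m(1) = 0.
  α_3 = 4: Horner steps 1 → 3, so m(4) = 3.
  α_4 = 5: Horner steps 1 → 4, so m(5) = 4.
  α_5 = 3: Horner steps 1 → 2, so m(3) = 2.
Codeword c = [9, 0, 3, 4, 2] ∈ F_13^5.


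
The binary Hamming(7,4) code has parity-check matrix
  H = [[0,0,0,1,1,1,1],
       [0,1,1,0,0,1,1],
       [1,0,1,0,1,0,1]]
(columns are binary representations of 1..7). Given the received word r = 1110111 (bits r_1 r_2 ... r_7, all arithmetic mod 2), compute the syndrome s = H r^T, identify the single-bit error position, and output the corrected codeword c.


s = (1, 0, 0)^T, error position = 4, corrected codeword c = 1111111

Compute s = H r^T mod 2 one row at a time:
  s_1 = 0 + 1 + 1 + 1 = 3 ≡ 1 (mod 2).
  s_2 = 1 + 1 + 1 + 1 = 4 ≡ 0 (mod 2).
  s_3 = 1 + 1 + 1 + 1 = 4 ≡ 0 (mod 2).
s = (1, 0, 0)^T — this equals column 4 of H (binary 100), so error is at position 4.
Correct: flip bit 4 of r = 1110111 to get c = 1111111.


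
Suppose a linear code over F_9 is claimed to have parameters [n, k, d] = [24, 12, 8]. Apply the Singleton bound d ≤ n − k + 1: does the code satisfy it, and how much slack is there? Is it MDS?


Singleton RHS = n − k + 1 = 13, slack = 5, bound satisfied, not MDS.

Singleton bound: d ≤ n − k + 1.
Here n = 24, k = 12, so n − k + 1 = 13.
Given d = 8, check d ≤ 13: YES.
Slack = (n − k + 1) − d = 5.
The code is NOT MDS (slack = 5 > 0).
Description: the claimed parameters are [24, 12, 8]_9; such a code would be non-MDS.


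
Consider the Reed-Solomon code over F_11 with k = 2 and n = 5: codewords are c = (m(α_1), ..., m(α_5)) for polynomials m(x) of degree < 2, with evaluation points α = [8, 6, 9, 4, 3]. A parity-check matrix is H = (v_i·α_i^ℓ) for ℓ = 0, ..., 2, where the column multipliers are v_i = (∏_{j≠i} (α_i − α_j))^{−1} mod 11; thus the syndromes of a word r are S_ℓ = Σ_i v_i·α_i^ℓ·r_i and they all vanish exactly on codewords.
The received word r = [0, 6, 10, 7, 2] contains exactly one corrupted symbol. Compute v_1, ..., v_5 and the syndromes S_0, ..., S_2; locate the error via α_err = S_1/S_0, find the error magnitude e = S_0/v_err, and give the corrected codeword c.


S = (7, 1, 8), error at position 1, error magnitude e = 6, c = [5, 6, 10, 7, 2].

Step 1: column multipliers v_i = (∏_{j≠i}(α_i − α_j))^{−1} mod 11.
  i = 1 (α = 8): (8−6)(8−9)(8−4)(8−3) = 2·(−1)·4·5 = −40 ≡ 4, so v_1 = 4^{−1} = 3 (mod 11).
  i = 2 (α = 6): (6−8)(6−9)(6−4)(6−3) = (−2)·(−3)·2·3 = 36 ≡ 3, so v_2 = 3^{−1} = 4 (mod 11).
  i = 3 (α = 9): (9−8)(9−6)(9−4)(9−3) = 1·3·5·6 = 90 ≡ 2, so v_3 = 2^{−1} = 6 (mod 11).
  i = 4 (α = 4): (4−8)(4−6)(4−9)(4−3) = (−4)·(−2)·(−5)·1 = −40 ≡ 4, so v_4 = 4^{−1} = 3 (mod 11).
  i = 5 (α = 3): (3−8)(3−6)(3−9)(3−4) = (−5)·(−3)·(−6)·(−1) = 90 ≡ 2, so v_5 = 2^{−1} = 6 (mod 11).
  v = [3, 4, 6, 3, 6].
Step 2: syndromes of r = [0, 6, 10, 7, 2] (all sums mod 11).
  S_0 = Σ v_i r_i = 3·0 + 4·6 + 6·10 + 3·7 + 6·2 = 117 ≡ 7.
  S_1 = Σ v_i α_i r_i = 3·8·0 + 4·6·6 + 6·9·10 + 3·4·7 + 6·3·2 = 804 ≡ 1.
  α_i^2 mod 11 = [9, 3, 4, 5, 9].
  S_2 = Σ v_i α_i^2 r_i = 3·9·0 + 4·3·6 + 6·4·10 + 3·5·7 + 6·9·2 = 525 ≡ 8.
  S = (7, 1, 8) ≠ 0, so r is not a codeword (an error is present).
Step 3: locate the error. For a single error e at position i, S_ℓ = v_i·e·α_i^ℓ, so α_err = S_1/S_0.
  S_0^{−1} = 7^{−1} = 8 (mod 11), so α_err = 1·8 = 8 ≡ 8 = α_1. Error position i = 1.
  Consistency check: S_2/S_1 = 8·1 = 8 ≡ 8 = α_err ✓ (single-error assumption holds).
Step 4: error magnitude e = S_0/v_1 = S_0·∏_{j≠1}(α_1 − α_j) = 7·4 = 28 ≡ 6 (mod 11).
Step 5: correct position 1: c_1 = r_1 − e = 0 − 6 ≡ 5 (mod 11). Hence c = [5, 6, 10, 7, 2].
  Check: interpolating c through the α_i gives m(x) = 9 + 5·x (degree < 2) with m(α_i) = c_i for every i, so c is indeed a codeword.


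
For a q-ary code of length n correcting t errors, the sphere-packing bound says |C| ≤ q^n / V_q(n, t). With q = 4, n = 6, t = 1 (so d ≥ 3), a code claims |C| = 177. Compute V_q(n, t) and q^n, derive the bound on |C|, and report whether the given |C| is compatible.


V_q(n, t) = 19, q^n = 4096, Hamming bound = 215, |C| = 177 ≤ bound (satisfied).

Step 1: Compute V_q(n, t) = Σ_{j=0}^1 C(n, j) (q−1)^j.
  j = 0: C(6,0)·(3)^0 = 1·1 = 1.
  j = 1: C(6,1)·(3)^1 = 6·3 = 18.
  V_q(n, t) = 1 + 18 = 19.
Step 2: q^n = 4^6 = 4096.
Step 3: Hamming bound ⌊q^n / V_q(n,t)⌋ = ⌊4096/19⌋ = 215.
Step 4: Compare |C| = 177 to 215: satisfied.
The claimed |C| lies below the Hamming bound.


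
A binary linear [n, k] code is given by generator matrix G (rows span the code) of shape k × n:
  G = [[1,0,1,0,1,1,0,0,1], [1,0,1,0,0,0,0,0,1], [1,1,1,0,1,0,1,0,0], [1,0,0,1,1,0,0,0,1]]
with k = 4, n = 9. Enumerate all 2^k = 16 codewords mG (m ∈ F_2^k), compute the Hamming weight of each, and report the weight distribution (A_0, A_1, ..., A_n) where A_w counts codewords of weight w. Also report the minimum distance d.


Weight distribution: A_0 = 1, A_2 = 1, A_3 = 3, A_4 = 5, A_5 = 4, A_6 = 1, A_7 = 1. Minimum distance d = 2.

Enumerate all 2^4 = 16 messages m ∈ F_2^4.
For each, compute codeword c = mG in F_2^9, then tally its weight.
  m = 0000 → c = 000000000, weight = 0.
  m = 1000 → c = 101011001, weight = 5.
  m = 0100 → c = 101000001, weight = 3.
  m = 1100 → c = 000011000, weight = 2.
  m = 0010 → c = 111010100, weight = 5.
  m = 1010 → c = 010001101, weight = 4.
  m = 0110 → c = 010010101, weight = 4.
  m = 1110 → c = 111001100, weight = 5.
  m = 0001 → c = 100110001, weight = 4.
  m = 1001 → c = 001101000, weight = 3.
  m = 0101 → c = 001110000, weight = 3.
  m = 1101 → c = 100101001, weight = 4.
  m = 0011 → c = 011100101, weight = 5.
  m = 1011 → c = 110111100, weight = 6.
  m = 0111 → c = 110100100, weight = 4.
  m = 1111 → c = 011111101, weight = 7.
Tally weights:
  weight 0: 1 codewords.
  weight 2: 1 codewords.
  weight 3: 3 codewords.
  weight 4: 5 codewords.
  weight 5: 4 codewords.
  weight 6: 1 codewords.
  weight 7: 1 codewords.
Minimum distance d = smallest w > 0 with A_w > 0 = 2.
Sanity: Σ A_w = 16 = 2^4 = 16 ✓.


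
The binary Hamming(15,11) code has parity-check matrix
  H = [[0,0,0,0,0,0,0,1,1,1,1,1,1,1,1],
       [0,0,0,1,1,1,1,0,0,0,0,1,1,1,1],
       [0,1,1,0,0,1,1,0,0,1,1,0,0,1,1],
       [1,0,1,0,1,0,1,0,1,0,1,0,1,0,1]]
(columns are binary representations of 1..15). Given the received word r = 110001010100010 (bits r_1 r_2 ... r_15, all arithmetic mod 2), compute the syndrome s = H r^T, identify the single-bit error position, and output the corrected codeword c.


s = (1, 0, 0, 1)^T, error position = 9, corrected codeword c = 110001011100010

Compute s = H r^T mod 2 one row at a time:
  s_1 = 1 + 0 + 1 + 0 + 0 + 0 + 1 + 0 = 3 ≡ 1 (mod 2).
  s_2 = 0 + 0 + 1 + 0 + 0 + 0 + 1 + 0 = 2 ≡ 0 (mod 2).
  s_3 = 1 + 0 + 1 + 0 + 1 + 0 + 1 + 0 = 4 ≡ 0 (mod 2).
  s_4 = 1 + 0 + 0 + 0 + 0 + 0 + 0 + 0 = 1 ≡ 1 (mod 2).
s = (1, 0, 0, 1)^T — this equals column 9 of H (binary 1001), so error is at position 9.
Correct: flip bit 9 of r = 110001010100010 to get c = 110001011100010.


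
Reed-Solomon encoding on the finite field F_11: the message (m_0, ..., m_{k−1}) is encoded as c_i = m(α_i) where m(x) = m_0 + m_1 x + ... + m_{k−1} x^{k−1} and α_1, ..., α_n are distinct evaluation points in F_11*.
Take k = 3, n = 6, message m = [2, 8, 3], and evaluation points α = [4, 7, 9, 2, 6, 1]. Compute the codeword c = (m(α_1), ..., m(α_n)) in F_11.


c = [5, 7, 9, 8, 4, 2]

Message polynomial: m(x) = 2 + 8·x + 3·x^2 (mod 11).
For each evaluation point α_i, compute m(α_i) mod 11:
  α_1 = 4: Horner steps 3 → 9 → 5, so m(4) = 5.
  α_2 = 7: Horner steps 3 → 7 → 7, so m(7) = 7.
  α_3 = 9: Horner steps 3 → 2 → 9, so m(9) = 9.
  α_4 = 2: Horner steps 3 → 3 → 8, so m(2) = 8.
  α_5 = 6: Horner steps 3 → 4 → 4, so m(6) = 4.
  α_6 = 1: Horner steps 3 → 0 → 2, so m(1) = 2.
Codeword c = [5, 7, 9, 8, 4, 2] ∈ F_11^6.


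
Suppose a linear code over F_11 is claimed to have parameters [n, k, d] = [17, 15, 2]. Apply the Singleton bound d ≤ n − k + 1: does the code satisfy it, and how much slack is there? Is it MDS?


Singleton RHS = n − k + 1 = 3, slack = 1, bound satisfied, not MDS.

Singleton bound: d ≤ n − k + 1.
Here n = 17, k = 15, so n − k + 1 = 3.
Given d = 2, check d ≤ 3: YES.
Slack = (n − k + 1) − d = 1.
The code is NOT MDS (slack = 1 > 0).
Description: the claimed parameters are [17, 15, 2]_11; such a code would be non-MDS.


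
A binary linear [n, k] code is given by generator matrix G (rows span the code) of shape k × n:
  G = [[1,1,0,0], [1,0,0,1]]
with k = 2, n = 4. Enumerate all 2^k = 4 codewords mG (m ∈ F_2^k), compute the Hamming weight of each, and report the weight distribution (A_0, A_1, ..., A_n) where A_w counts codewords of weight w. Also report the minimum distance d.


Weight distribution: A_0 = 1, A_2 = 3. Minimum distance d = 2.

Enumerate all 2^2 = 4 messages m ∈ F_2^2.
For each, compute codeword c = mG in F_2^4, then tally its weight.
  m = 00 → c = 0000, weight = 0.
  m = 10 → c = 1100, weight = 2.
  m = 01 → c = 1001, weight = 2.
  m = 11 → c = 0101, weight = 2.
Tally weights:
  weight 0: 1 codewords.
  weight 2: 3 codewords.
Minimum distance d = smallest w > 0 with A_w > 0 = 2.
Sanity: Σ A_w = 4 = 2^2 = 4 ✓.


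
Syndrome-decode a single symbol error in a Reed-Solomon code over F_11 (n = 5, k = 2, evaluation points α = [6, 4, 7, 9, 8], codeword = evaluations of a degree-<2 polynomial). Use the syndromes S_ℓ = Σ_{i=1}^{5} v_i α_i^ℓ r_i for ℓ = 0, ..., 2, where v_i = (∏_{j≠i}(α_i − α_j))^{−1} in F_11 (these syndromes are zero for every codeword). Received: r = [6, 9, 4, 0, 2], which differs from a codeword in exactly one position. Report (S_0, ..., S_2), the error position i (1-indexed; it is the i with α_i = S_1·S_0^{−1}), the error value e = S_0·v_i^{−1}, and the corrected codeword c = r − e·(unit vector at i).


S = (1, 4, 5), error at position 2, error magnitude e = 10, c = [6, 10, 4, 0, 2].

Step 1: column multipliers v_i = (∏_{j≠i}(α_i − α_j))^{−1} mod 11.
  i = 1 (α = 6): (6−4)(6−7)(6−9)(6−8) = 2·(−1)·(−3)·(−2) = −12 ≡ 10, so v_1 = 10^{−1} = 10 (mod 11).
  i = 2 (α = 4): (4−6)(4−7)(4−9)(4−8) = (−2)·(−3)·(−5)·(−4) = 120 ≡ 10, so v_2 = 10^{−1} = 10 (mod 11).
  i = 3 (α = 7): (7−6)(7−4)(7−9)(7−8) = 1·3·(−2)·(−1) = 6 ≡ 6, so v_3 = 6^{−1} = 2 (mod 11).
  i = 4 (α = 9): (9−6)(9−4)(9−7)(9−8) = 3·5·2·1 = 30 ≡ 8, so v_4 = 8^{−1} = 7 (mod 11).
  i = 5 (α = 8): (8−6)(8−4)(8−7)(8−9) = 2·4·1·(−1) = −8 ≡ 3, so v_5 = 3^{−1} = 4 (mod 11).
  v = [10, 10, 2, 7, 4].
Step 2: syndromes of r = [6, 9, 4, 0, 2] (all sums mod 11).
  S_0 = Σ v_i r_i = 10·6 + 10·9 + 2·4 + 7·0 + 4·2 = 166 ≡ 1.
  S_1 = Σ v_i α_i r_i = 10·6·6 + 10·4·9 + 2·7·4 + 7·9·0 + 4·8·2 = 840 ≡ 4.
  α_i^2 mod 11 = [3, 5, 5, 4, 9].
  S_2 = Σ v_i α_i^2 r_i = 10·3·6 + 10·5·9 + 2·5·4 + 7·4·0 + 4·9·2 = 742 ≡ 5.
  S = (1, 4, 5) ≠ 0, so r is not a codeword (an error is present).
Step 3: locate the error. For a single error e at position i, S_ℓ = v_i·e·α_i^ℓ, so α_err = S_1/S_0.
  S_0^{−1} = 1^{−1} = 1 (mod 11), so α_err = 4·1 = 4 ≡ 4 = α_2. Error position i = 2.
  Consistency check: S_2/S_1 = 5·3 = 15 ≡ 4 = α_err ✓ (single-error assumption holds).
Step 4: error magnitude e = S_0/v_2 = S_0·∏_{j≠2}(α_2 − α_j) = 1·10 = 10 ≡ 10 (mod 11).
Step 5: correct position 2: c_2 = r_2 − e = 9 − 10 ≡ 10 (mod 11). Hence c = [6, 10, 4, 0, 2].
  Check: interpolating c through the α_i gives m(x) = 7 + 9·x (degree < 2) with m(α_i) = c_i for every i, so c is indeed a codeword.


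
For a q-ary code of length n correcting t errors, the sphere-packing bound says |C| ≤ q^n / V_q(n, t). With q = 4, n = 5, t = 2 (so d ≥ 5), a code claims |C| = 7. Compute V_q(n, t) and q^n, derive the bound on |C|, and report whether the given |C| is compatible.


V_q(n, t) = 106, q^n = 1024, Hamming bound = 9, |C| = 7 ≤ bound (satisfied).

Step 1: Compute V_q(n, t) = Σ_{j=0}^2 C(n, j) (q−1)^j.
  j = 0: C(5,0)·(3)^0 = 1·1 = 1.
  j = 1: C(5,1)·(3)^1 = 5·3 = 15.
  j = 2: C(5,2)·(3)^2 = 10·9 = 90.
  V_q(n, t) = 1 + 15 + 90 = 106.
Step 2: q^n = 4^5 = 1024.
Step 3: Hamming bound ⌊q^n / V_q(n,t)⌋ = ⌊1024/106⌋ = 9.
Step 4: Compare |C| = 7 to 9: satisfied.
The claimed |C| lies below the Hamming bound.


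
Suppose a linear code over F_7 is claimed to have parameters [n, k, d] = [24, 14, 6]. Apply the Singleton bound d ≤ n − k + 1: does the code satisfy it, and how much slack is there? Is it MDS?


Singleton RHS = n − k + 1 = 11, slack = 5, bound satisfied, not MDS.

Singleton bound: d ≤ n − k + 1.
Here n = 24, k = 14, so n − k + 1 = 11.
Given d = 6, check d ≤ 11: YES.
Slack = (n − k + 1) − d = 5.
The code is NOT MDS (slack = 5 > 0).
Description: the claimed parameters are [24, 14, 6]_7; such a code would be non-MDS.


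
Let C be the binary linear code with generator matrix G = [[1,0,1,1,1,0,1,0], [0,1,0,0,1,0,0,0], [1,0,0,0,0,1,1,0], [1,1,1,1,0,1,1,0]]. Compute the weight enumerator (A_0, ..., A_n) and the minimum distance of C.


Weight distribution: A_0 = 1, A_1 = 1, A_2 = 2, A_3 = 4, A_4 = 3, A_5 = 3, A_6 = 2. Minimum distance d = 1.

Enumerate all 2^4 = 16 messages m ∈ F_2^4.
For each, compute codeword c = mG in F_2^8, then tally its weight.
  m = 0000 → c = 00000000, weight = 0.
  m = 1000 → c = 10111010, weight = 5.
  m = 0100 → c = 01001000, weight = 2.
  m = 1100 → c = 11110010, weight = 5.
  m = 0010 → c = 10000110, weight = 3.
  m = 1010 → c = 00111100, weight = 4.
  m = 0110 → c = 11001110, weight = 5.
  m = 1110 → c = 01110100, weight = 4.
  m = 0001 → c = 11110110, weight = 6.
  m = 1001 → c = 01001100, weight = 3.
  m = 0101 → c = 10111110, weight = 6.
  m = 1101 → c = 00000100, weight = 1.
  m = 0011 → c = 01110000, weight = 3.
  m = 1011 → c = 11001010, weight = 4.
  m = 0111 → c = 00111000, weight = 3.
  m = 1111 → c = 10000010, weight = 2.
Tally weights:
  weight 0: 1 codewords.
  weight 1: 1 codewords.
  weight 2: 2 codewords.
  weight 3: 4 codewords.
  weight 4: 3 codewords.
  weight 5: 3 codewords.
  weight 6: 2 codewords.
Minimum distance d = smallest w > 0 with A_w > 0 = 1.
Sanity: Σ A_w = 16 = 2^4 = 16 ✓.


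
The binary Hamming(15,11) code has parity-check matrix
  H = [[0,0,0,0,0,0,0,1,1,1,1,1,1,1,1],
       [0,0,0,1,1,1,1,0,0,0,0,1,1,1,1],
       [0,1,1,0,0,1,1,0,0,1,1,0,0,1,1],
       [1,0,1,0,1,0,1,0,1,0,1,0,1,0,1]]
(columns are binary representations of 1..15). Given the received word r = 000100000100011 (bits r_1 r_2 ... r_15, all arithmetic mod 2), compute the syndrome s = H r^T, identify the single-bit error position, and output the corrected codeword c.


s = (1, 1, 1, 1)^T, error position = 15, corrected codeword c = 000100000100010

Compute s = H r^T mod 2 one row at a time:
  s_1 = 0 + 0 + 1 + 0 + 0 + 0 + 1 + 1 = 3 ≡ 1 (mod 2).
  s_2 = 1 + 0 + 0 + 0 + 0 + 0 + 1 + 1 = 3 ≡ 1 (mod 2).
  s_3 = 0 + 0 + 0 + 0 + 1 + 0 + 1 + 1 = 3 ≡ 1 (mod 2).
  s_4 = 0 + 0 + 0 + 0 + 0 + 0 + 0 + 1 = 1 ≡ 1 (mod 2).
s = (1, 1, 1, 1)^T — this equals column 15 of H (binary 1111), so error is at position 15.
Correct: flip bit 15 of r = 000100000100011 to get c = 000100000100010.


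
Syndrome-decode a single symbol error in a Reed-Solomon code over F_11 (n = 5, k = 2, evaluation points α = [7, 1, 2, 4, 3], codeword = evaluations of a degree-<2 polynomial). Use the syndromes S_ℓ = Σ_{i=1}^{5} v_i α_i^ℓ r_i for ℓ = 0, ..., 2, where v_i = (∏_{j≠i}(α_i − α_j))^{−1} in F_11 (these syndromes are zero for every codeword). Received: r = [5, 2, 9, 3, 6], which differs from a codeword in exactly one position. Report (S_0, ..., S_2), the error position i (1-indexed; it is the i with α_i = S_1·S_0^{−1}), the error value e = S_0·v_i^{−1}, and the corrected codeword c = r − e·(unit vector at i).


S = (4, 4, 4), error at position 2, error magnitude e = 1, c = [5, 1, 9, 3, 6].

Step 1: column multipliers v_i = (∏_{j≠i}(α_i − α_j))^{−1} mod 11.
  i = 1 (α = 7): (7−1)(7−2)(7−4)(7−3) = 6·5·3·4 = 360 ≡ 8, so v_1 = 8^{−1} = 7 (mod 11).
  i = 2 (α = 1): (1−7)(1−2)(1−4)(1−3) = (−6)·(−1)·(−3)·(−2) = 36 ≡ 3, so v_2 = 3^{−1} = 4 (mod 11).
  i = 3 (α = 2): (2−7)(2−1)(2−4)(2−3) = (−5)·1·(−2)·(−1) = −10 ≡ 1, so v_3 = 1^{−1} = 1 (mod 11).
  i = 4 (α = 4): (4−7)(4−1)(4−2)(4−3) = (−3)·3·2·1 = −18 ≡ 4, so v_4 = 4^{−1} = 3 (mod 11).
  i = 5 (α = 3): (3−7)(3−1)(3−2)(3−4) = (−4)·2·1·(−1) = 8 ≡ 8, so v_5 = 8^{−1} = 7 (mod 11).
  v = [7, 4, 1, 3, 7].
Step 2: syndromes of r = [5, 2, 9, 3, 6] (all sums mod 11).
  S_0 = Σ v_i r_i = 7·5 + 4·2 + 1·9 + 3·3 + 7·6 = 103 ≡ 4.
  S_1 = Σ v_i α_i r_i = 7·7·5 + 4·1·2 + 1·2·9 + 3·4·3 + 7·3·6 = 433 ≡ 4.
  α_i^2 mod 11 = [5, 1, 4, 5, 9].
  S_2 = Σ v_i α_i^2 r_i = 7·5·5 + 4·1·2 + 1·4·9 + 3·5·3 + 7·9·6 = 642 ≡ 4.
  S = (4, 4, 4) ≠ 0, so r is not a codeword (an error is present).
Step 3: locate the error. For a single error e at position i, S_ℓ = v_i·e·α_i^ℓ, so α_err = S_1/S_0.
  S_0^{−1} = 4^{−1} = 3 (mod 11), so α_err = 4·3 = 12 ≡ 1 = α_2. Error position i = 2.
  Consistency check: S_2/S_1 = 4·3 = 12 ≡ 1 = α_err ✓ (single-error assumption holds).
Step 4: error magnitude e = S_0/v_2 = S_0·∏_{j≠2}(α_2 − α_j) = 4·3 = 12 ≡ 1 (mod 11).
Step 5: correct position 2: c_2 = r_2 − e = 2 − 1 ≡ 1 (mod 11). Hence c = [5, 1, 9, 3, 6].
  Check: interpolating c through the α_i gives m(x) = 4 + 8·x (degree < 2) with m(α_i) = c_i for every i, so c is indeed a codeword.


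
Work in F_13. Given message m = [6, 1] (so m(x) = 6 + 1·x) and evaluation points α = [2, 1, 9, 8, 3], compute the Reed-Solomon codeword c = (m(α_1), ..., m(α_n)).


c = [8, 7, 2, 1, 9]

Message polynomial: m(x) = 6 + 1·x (mod 13).
For each evaluation point α_i, compute m(α_i) mod 13:
  α_1 = 2: Horner steps 1 → 8, so m(2) = 8.
  α_2 = 1: Horner steps 1 → 7, so m(1) = 7.
  α_3 = 9: Horner steps 1 → 2, so m(9) = 2.
  α_4 = 8: Horner steps 1 → 1, so m(8) = 1.
  α_5 = 3: Horner steps 1 → 9, so m(3) = 9.
Codeword c = [8, 7, 2, 1, 9] ∈ F_13^5.


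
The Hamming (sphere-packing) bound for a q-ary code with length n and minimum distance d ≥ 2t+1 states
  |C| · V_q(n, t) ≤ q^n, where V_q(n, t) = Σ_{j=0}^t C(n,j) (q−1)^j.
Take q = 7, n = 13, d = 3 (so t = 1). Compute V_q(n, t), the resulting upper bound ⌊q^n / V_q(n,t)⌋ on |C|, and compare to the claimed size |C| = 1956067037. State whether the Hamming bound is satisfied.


V_q(n, t) = 79, q^n = 96889010407, Hamming bound = 1226443169, |C| = 1956067037 > bound (violated).

Step 1: Compute V_q(n, t) = Σ_{j=0}^1 C(n, j) (q−1)^j.
  j = 0: C(13,0)·(6)^0 = 1·1 = 1.
  j = 1: C(13,1)·(6)^1 = 13·6 = 78.
  V_q(n, t) = 1 + 78 = 79.
Step 2: q^n = 7^13 = 96889010407.
Step 3: Hamming bound ⌊q^n / V_q(n,t)⌋ = ⌊96889010407/79⌋ = 1226443169.
Step 4: Compare |C| = 1956067037 to 1226443169: violated.
The claimed |C| lies above the Hamming bound, so no 7-ary code of length 13 with d ≥ 3 can have 1956067037 codewords.


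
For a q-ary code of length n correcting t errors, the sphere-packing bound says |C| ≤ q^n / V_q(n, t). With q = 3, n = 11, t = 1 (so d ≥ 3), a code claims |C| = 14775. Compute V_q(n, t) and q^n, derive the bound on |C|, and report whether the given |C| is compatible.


V_q(n, t) = 23, q^n = 177147, Hamming bound = 7702, |C| = 14775 > bound (violated).

Step 1: Compute V_q(n, t) = Σ_{j=0}^1 C(n, j) (q−1)^j.
  j = 0: C(11,0)·(2)^0 = 1·1 = 1.
  j = 1: C(11,1)·(2)^1 = 11·2 = 22.
  V_q(n, t) = 1 + 22 = 23.
Step 2: q^n = 3^11 = 177147.
Step 3: Hamming bound ⌊q^n / V_q(n,t)⌋ = ⌊177147/23⌋ = 7702.
Step 4: Compare |C| = 14775 to 7702: violated.
The claimed |C| lies above the Hamming bound, so no 3-ary code of length 11 with d ≥ 3 can have 14775 codewords.


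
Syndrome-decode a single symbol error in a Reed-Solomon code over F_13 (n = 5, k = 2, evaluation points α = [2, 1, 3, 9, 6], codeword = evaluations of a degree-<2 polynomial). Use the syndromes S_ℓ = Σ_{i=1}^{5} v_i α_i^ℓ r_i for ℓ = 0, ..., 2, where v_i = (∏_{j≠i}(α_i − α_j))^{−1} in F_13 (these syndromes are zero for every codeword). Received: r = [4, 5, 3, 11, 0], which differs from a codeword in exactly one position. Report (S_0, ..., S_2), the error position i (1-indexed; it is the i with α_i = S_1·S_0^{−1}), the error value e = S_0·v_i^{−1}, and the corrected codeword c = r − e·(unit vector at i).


S = (2, 5, 6), error at position 4, error magnitude e = 1, c = [4, 5, 3, 10, 0].

Step 1: column multipliers v_i = (∏_{j≠i}(α_i − α_j))^{−1} mod 13.
  i = 1 (α = 2): (2−1)(2−3)(2−9)(2−6) = 1·(−1)·(−7)·(−4) = −28 ≡ 11, so v_1 = 11^{−1} = 6 (mod 13).
  i = 2 (α = 1): (1−2)(1−3)(1−9)(1−6) = (−1)·(−2)·(−8)·(−5) = 80 ≡ 2, so v_2 = 2^{−1} = 7 (mod 13).
  i = 3 (α = 3): (3−2)(3−1)(3−9)(3−6) = 1·2·(−6)·(−3) = 36 ≡ 10, so v_3 = 10^{−1} = 4 (mod 13).
  i = 4 (α = 9): (9−2)(9−1)(9−3)(9−6) = 7·8·6·3 = 1008 ≡ 7, so v_4 = 7^{−1} = 2 (mod 13).
  i = 5 (α = 6): (6−2)(6−1)(6−3)(6−9) = 4·5·3·(−3) = −180 ≡ 2, so v_5 = 2^{−1} = 7 (mod 13).
  v = [6, 7, 4, 2, 7].
Step 2: syndromes of r = [4, 5, 3, 11, 0] (all sums mod 13).
  S_0 = Σ v_i r_i = 6·4 + 7·5 + 4·3 + 2·11 + 7·0 = 93 ≡ 2.
  S_1 = Σ v_i α_i r_i = 6·2·4 + 7·1·5 + 4·3·3 + 2·9·11 + 7·6·0 = 317 ≡ 5.
  α_i^2 mod 13 = [4, 1, 9, 3, 10].
  S_2 = Σ v_i α_i^2 r_i = 6·4·4 + 7·1·5 + 4·9·3 + 2·3·11 + 7·10·0 = 305 ≡ 6.
  S = (2, 5, 6) ≠ 0, so r is not a codeword (an error is present).
Step 3: locate the error. For a single error e at position i, S_ℓ = v_i·e·α_i^ℓ, so α_err = S_1/S_0.
  S_0^{−1} = 2^{−1} = 7 (mod 13), so α_err = 5·7 = 35 ≡ 9 = α_4. Error position i = 4.
  Consistency check: S_2/S_1 = 6·8 = 48 ≡ 9 = α_err ✓ (single-error assumption holds).
Step 4: error magnitude e = S_0/v_4 = S_0·∏_{j≠4}(α_4 − α_j) = 2·7 = 14 ≡ 1 (mod 13).
Step 5: correct position 4: c_4 = r_4 − e = 11 − 1 ≡ 10 (mod 13). Hence c = [4, 5, 3, 10, 0].
  Check: interpolating c through the α_i gives m(x) = 6 + 12·x (degree < 2) with m(α_i) = c_i for every i, so c is indeed a codeword.


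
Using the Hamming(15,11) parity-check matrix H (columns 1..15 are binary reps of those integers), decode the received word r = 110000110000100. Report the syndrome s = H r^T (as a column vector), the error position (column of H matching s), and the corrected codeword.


s = (0, 0, 0, 1)^T, error position = 1, corrected codeword c = 010000110000100

Compute s = H r^T mod 2 one row at a time:
  s_1 = 1 + 0 + 0 + 0 + 0 + 1 + 0 + 0 = 2 ≡ 0 (mod 2).
  s_2 = 0 + 0 + 0 + 1 + 0 + 1 + 0 + 0 = 2 ≡ 0 (mod 2).
  s_3 = 1 + 0 + 0 + 1 + 0 + 0 + 0 + 0 = 2 ≡ 0 (mod 2).
  s_4 = 1 + 0 + 0 + 1 + 0 + 0 + 1 + 0 = 3 ≡ 1 (mod 2).
s = (0, 0, 0, 1)^T — this equals column 1 of H (binary 0001), so error is at position 1.
Correct: flip bit 1 of r = 110000110000100 to get c = 010000110000100.


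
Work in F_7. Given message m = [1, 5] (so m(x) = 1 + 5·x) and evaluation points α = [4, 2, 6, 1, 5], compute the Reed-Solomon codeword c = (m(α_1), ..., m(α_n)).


c = [0, 4, 3, 6, 5]

Message polynomial: m(x) = 1 + 5·x (mod 7).
For each evaluation point α_i, compute m(α_i) mod 7:
  α_1 = 4: Horner steps 5 → 0, so m(4) = 0.
  α_2 = 2: Horner steps 5 → 4, so m(2) = 4.
  α_3 = 6: Horner steps 5 → 3, so m(6) = 3.
  α_4 = 1: Horner steps 5 → 6, so m(1) = 6.
  α_5 = 5: Horner steps 5 → 5, so m(5) = 5.
Codeword c = [0, 4, 3, 6, 5] ∈ F_7^5.


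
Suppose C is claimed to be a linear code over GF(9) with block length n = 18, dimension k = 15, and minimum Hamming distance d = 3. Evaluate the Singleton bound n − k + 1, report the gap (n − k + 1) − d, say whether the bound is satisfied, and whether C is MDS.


Singleton RHS = n − k + 1 = 4, slack = 1, bound satisfied, not MDS.

Singleton bound: d ≤ n − k + 1.
Here n = 18, k = 15, so n − k + 1 = 4.
Given d = 3, check d ≤ 4: YES.
Slack = (n − k + 1) − d = 1.
The code is NOT MDS (slack = 1 > 0).
Description: the claimed parameters are [18, 15, 3]_9; such a code would be non-MDS.


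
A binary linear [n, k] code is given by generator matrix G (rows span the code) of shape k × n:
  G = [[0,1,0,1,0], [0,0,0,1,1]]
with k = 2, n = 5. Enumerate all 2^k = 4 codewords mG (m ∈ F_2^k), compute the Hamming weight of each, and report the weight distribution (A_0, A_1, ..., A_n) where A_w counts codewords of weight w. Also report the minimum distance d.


Weight distribution: A_0 = 1, A_2 = 3. Minimum distance d = 2.

Enumerate all 2^2 = 4 messages m ∈ F_2^2.
For each, compute codeword c = mG in F_2^5, then tally its weight.
  m = 00 → c = 00000, weight = 0.
  m = 10 → c = 01010, weight = 2.
  m = 01 → c = 00011, weight = 2.
  m = 11 → c = 01001, weight = 2.
Tally weights:
  weight 0: 1 codewords.
  weight 2: 3 codewords.
Minimum distance d = smallest w > 0 with A_w > 0 = 2.
Sanity: Σ A_w = 4 = 2^2 = 4 ✓.


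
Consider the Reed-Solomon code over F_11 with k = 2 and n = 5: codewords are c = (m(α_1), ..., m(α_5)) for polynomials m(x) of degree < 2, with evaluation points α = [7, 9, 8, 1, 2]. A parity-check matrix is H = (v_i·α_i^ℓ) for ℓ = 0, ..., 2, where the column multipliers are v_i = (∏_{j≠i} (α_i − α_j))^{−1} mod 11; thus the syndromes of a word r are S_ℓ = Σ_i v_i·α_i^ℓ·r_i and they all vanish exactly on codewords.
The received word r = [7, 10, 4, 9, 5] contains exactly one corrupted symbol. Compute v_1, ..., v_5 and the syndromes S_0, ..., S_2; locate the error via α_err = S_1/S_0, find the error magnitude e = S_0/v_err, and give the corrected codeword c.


S = (6, 4, 10), error at position 3, error magnitude e = 1, c = [7, 10, 3, 9, 5].

Step 1: column multipliers v_i = (∏_{j≠i}(α_i − α_j))^{−1} mod 11.
  i = 1 (α = 7): (7−9)(7−8)(7−1)(7−2) = (−2)·(−1)·6·5 = 60 ≡ 5, so v_1 = 5^{−1} = 9 (mod 11).
  i = 2 (α = 9): (9−7)(9−8)(9−1)(9−2) = 2·1·8·7 = 112 ≡ 2, so v_2 = 2^{−1} = 6 (mod 11).
  i = 3 (α = 8): (8−7)(8−9)(8−1)(8−2) = 1·(−1)·7·6 = −42 ≡ 2, so v_3 = 2^{−1} = 6 (mod 11).
  i = 4 (α = 1): (1−7)(1−9)(1−8)(1−2) = (−6)·(−8)·(−7)·(−1) = 336 ≡ 6, so v_4 = 6^{−1} = 2 (mod 11).
  i = 5 (α = 2): (2−7)(2−9)(2−8)(2−1) = (−5)·(−7)·(−6)·1 = −210 ≡ 10, so v_5 = 10^{−1} = 10 (mod 11).
  v = [9, 6, 6, 2, 10].
Step 2: syndromes of r = [7, 10, 4, 9, 5] (all sums mod 11).
  S_0 = Σ v_i r_i = 9·7 + 6·10 + 6·4 + 2·9 + 10·5 = 215 ≡ 6.
  S_1 = Σ v_i α_i r_i = 9·7·7 + 6·9·10 + 6·8·4 + 2·1·9 + 10·2·5 = 1291 ≡ 4.
  α_i^2 mod 11 = [5, 4, 9, 1, 4].
  S_2 = Σ v_i α_i^2 r_i = 9·5·7 + 6·4·10 + 6·9·4 + 2·1·9 + 10·4·5 = 989 ≡ 10.
  S = (6, 4, 10) ≠ 0, so r is not a codeword (an error is present).
Step 3: locate the error. For a single error e at position i, S_ℓ = v_i·e·α_i^ℓ, so α_err = S_1/S_0.
  S_0^{−1} = 6^{−1} = 2 (mod 11), so α_err = 4·2 = 8 ≡ 8 = α_3. Error position i = 3.
  Consistency check: S_2/S_1 = 10·3 = 30 ≡ 8 = α_err ✓ (single-error assumption holds).
Step 4: error magnitude e = S_0/v_3 = S_0·∏_{j≠3}(α_3 − α_j) = 6·2 = 12 ≡ 1 (mod 11).
Step 5: correct position 3: c_3 = r_3 − e = 4 − 1 ≡ 3 (mod 11). Hence c = [7, 10, 3, 9, 5].
  Check: interpolating c through the α_i gives m(x) = 2 + 7·x (degree < 2) with m(α_i) = c_i for every i, so c is indeed a codeword.


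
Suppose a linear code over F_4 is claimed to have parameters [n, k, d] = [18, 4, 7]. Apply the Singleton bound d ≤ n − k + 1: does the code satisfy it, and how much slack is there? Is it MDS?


Singleton RHS = n − k + 1 = 15, slack = 8, bound satisfied, not MDS.

Singleton bound: d ≤ n − k + 1.
Here n = 18, k = 4, so n − k + 1 = 15.
Given d = 7, check d ≤ 15: YES.
Slack = (n − k + 1) − d = 8.
The code is NOT MDS (slack = 8 > 0).
Description: the claimed parameters are [18, 4, 7]_4; such a code would be non-MDS.


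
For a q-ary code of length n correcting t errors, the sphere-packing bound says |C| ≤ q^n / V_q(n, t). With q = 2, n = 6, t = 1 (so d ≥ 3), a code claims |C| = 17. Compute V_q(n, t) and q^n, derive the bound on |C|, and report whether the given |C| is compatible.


V_q(n, t) = 7, q^n = 64, Hamming bound = 9, |C| = 17 > bound (violated).

Step 1: Compute V_q(n, t) = Σ_{j=0}^1 C(n, j) (q−1)^j.
  j = 0: C(6,0)·(1)^0 = 1·1 = 1.
  j = 1: C(6,1)·(1)^1 = 6·1 = 6.
  V_q(n, t) = 1 + 6 = 7.
Step 2: q^n = 2^6 = 64.
Step 3: Hamming bound ⌊q^n / V_q(n,t)⌋ = ⌊64/7⌋ = 9.
Step 4: Compare |C| = 17 to 9: violated.
The claimed |C| lies above the Hamming bound, so no 2-ary code of length 6 with d ≥ 3 can have 17 codewords.


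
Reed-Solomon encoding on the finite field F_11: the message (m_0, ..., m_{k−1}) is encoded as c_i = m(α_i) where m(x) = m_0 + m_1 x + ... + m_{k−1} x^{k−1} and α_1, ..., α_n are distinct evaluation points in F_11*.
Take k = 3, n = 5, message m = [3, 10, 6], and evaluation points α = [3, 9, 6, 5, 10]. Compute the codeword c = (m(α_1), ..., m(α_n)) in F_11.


c = [10, 7, 4, 5, 10]

Message polynomial: m(x) = 3 + 10·x + 6·x^2 (mod 11).
For each evaluation point α_i, compute m(α_i) mod 11:
  α_1 = 3: Horner steps 6 → 6 → 10, so m(3) = 10.
  α_2 = 9: Horner steps 6 → 9 → 7, so m(9) = 7.
  α_3 = 6: Horner steps 6 → 2 → 4, so m(6) = 4.
  α_4 = 5: Horner steps 6 → 7 → 5, so m(5) = 5.
  α_5 = 10: Horner steps 6 → 4 → 10, so m(10) = 10.
Codeword c = [10, 7, 4, 5, 10] ∈ F_11^5.


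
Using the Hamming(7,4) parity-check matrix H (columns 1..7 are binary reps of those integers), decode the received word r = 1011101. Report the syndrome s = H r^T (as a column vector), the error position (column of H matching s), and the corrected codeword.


s = (1, 0, 0)^T, error position = 4, corrected codeword c = 1010101

Compute s = H r^T mod 2 one row at a time:
  s_1 = 1 + 1 + 0 + 1 = 3 ≡ 1 (mod 2).
  s_2 = 0 + 1 + 0 + 1 = 2 ≡ 0 (mod 2).
  s_3 = 1 + 1 + 1 + 1 = 4 ≡ 0 (mod 2).
s = (1, 0, 0)^T — this equals column 4 of H (binary 100), so error is at position 4.
Correct: flip bit 4 of r = 1011101 to get c = 1010101.


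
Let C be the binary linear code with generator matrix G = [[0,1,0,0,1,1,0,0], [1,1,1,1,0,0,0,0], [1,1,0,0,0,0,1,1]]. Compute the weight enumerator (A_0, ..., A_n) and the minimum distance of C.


Weight distribution: A_0 = 1, A_3 = 1, A_4 = 3, A_5 = 2, A_7 = 1. Minimum distance d = 3.

Enumerate all 2^3 = 8 messages m ∈ F_2^3.
For each, compute codeword c = mG in F_2^8, then tally its weight.
  m = 000 → c = 00000000, weight = 0.
  m = 100 → c = 01001100, weight = 3.
  m = 010 → c = 11110000, weight = 4.
  m = 110 → c = 10111100, weight = 5.
  m = 001 → c = 11000011, weight = 4.
  m = 101 → c = 10001111, weight = 5.
  m = 011 → c = 00110011, weight = 4.
  m = 111 → c = 01111111, weight = 7.
Tally weights:
  weight 0: 1 codewords.
  weight 3: 1 codewords.
  weight 4: 3 codewords.
  weight 5: 2 codewords.
  weight 7: 1 codewords.
Minimum distance d = smallest w > 0 with A_w > 0 = 3.
Sanity: Σ A_w = 8 = 2^3 = 8 ✓.


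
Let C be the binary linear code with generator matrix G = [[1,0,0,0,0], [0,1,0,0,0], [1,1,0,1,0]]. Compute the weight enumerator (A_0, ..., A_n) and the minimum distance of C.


Weight distribution: A_0 = 1, A_1 = 3, A_2 = 3, A_3 = 1. Minimum distance d = 1.

Enumerate all 2^3 = 8 messages m ∈ F_2^3.
For each, compute codeword c = mG in F_2^5, then tally its weight.
  m = 000 → c = 00000, weight = 0.
  m = 100 → c = 10000, weight = 1.
  m = 010 → c = 01000, weight = 1.
  m = 110 → c = 11000, weight = 2.
  m = 001 → c = 11010, weight = 3.
  m = 101 → c = 01010, weight = 2.
  m = 011 → c = 10010, weight = 2.
  m = 111 → c = 00010, weight = 1.
Tally weights:
  weight 0: 1 codewords.
  weight 1: 3 codewords.
  weight 2: 3 codewords.
  weight 3: 1 codewords.
Minimum distance d = smallest w > 0 with A_w > 0 = 1.
Sanity: Σ A_w = 8 = 2^3 = 8 ✓.


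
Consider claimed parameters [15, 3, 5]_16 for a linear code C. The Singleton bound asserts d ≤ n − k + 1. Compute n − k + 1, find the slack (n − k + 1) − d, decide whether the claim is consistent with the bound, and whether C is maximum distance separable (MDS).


Singleton RHS = n − k + 1 = 13, slack = 8, bound satisfied, not MDS.

Singleton bound: d ≤ n − k + 1.
Here n = 15, k = 3, so n − k + 1 = 13.
Given d = 5, check d ≤ 13: YES.
Slack = (n − k + 1) − d = 8.
The code is NOT MDS (slack = 8 > 0).
Description: the claimed parameters are [15, 3, 5]_16; such a code would be non-MDS.


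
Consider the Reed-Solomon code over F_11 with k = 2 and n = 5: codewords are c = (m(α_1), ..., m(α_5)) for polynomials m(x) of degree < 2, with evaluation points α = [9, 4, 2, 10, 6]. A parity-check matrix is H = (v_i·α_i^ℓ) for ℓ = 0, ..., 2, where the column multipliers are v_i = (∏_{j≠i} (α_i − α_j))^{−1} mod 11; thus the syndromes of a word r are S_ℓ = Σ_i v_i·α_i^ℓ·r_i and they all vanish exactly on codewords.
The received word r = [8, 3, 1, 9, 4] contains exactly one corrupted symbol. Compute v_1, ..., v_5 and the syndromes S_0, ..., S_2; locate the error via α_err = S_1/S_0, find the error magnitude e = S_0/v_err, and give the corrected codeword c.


S = (4, 2, 1), error at position 5, error magnitude e = 10, c = [8, 3, 1, 9, 5].

Step 1: column multipliers v_i = (∏_{j≠i}(α_i − α_j))^{−1} mod 11.
  i = 1 (α = 9): (9−4)(9−2)(9−10)(9−6) = 5·7·(−1)·3 = −105 ≡ 5, so v_1 = 5^{−1} = 9 (mod 11).
  i = 2 (α = 4): (4−9)(4−2)(4−10)(4−6) = (−5)·2·(−6)·(−2) = −120 ≡ 1, so v_2 = 1^{−1} = 1 (mod 11).
  i = 3 (α = 2): (2−9)(2−4)(2−10)(2−6) = (−7)·(−2)·(−8)·(−4) = 448 ≡ 8, so v_3 = 8^{−1} = 7 (mod 11).
  i = 4 (α = 10): (10−9)(10−4)(10−2)(10−6) = 1·6·8·4 = 192 ≡ 5, so v_4 = 5^{−1} = 9 (mod 11).
  i = 5 (α = 6): (6−9)(6−4)(6−2)(6−10) = (−3)·2·4·(−4) = 96 ≡ 8, so v_5 = 8^{−1} = 7 (mod 11).
  v = [9, 1, 7, 9, 7].
Step 2: syndromes of r = [8, 3, 1, 9, 4] (all sums mod 11).
  S_0 = Σ v_i r_i = 9·8 + 1·3 + 7·1 + 9·9 + 7·4 = 191 ≡ 4.
  S_1 = Σ v_i α_i r_i = 9·9·8 + 1·4·3 + 7·2·1 + 9·10·9 + 7·6·4 = 1652 ≡ 2.
  α_i^2 mod 11 = [4, 5, 4, 1, 3].
  S_2 = Σ v_i α_i^2 r_i = 9·4·8 + 1·5·3 + 7·4·1 + 9·1·9 + 7·3·4 = 496 ≡ 1.
  S = (4, 2, 1) ≠ 0, so r is not a codeword (an error is present).
Step 3: locate the error. For a single error e at position i, S_ℓ = v_i·e·α_i^ℓ, so α_err = S_1/S_0.
  S_0^{−1} = 4^{−1} = 3 (mod 11), so α_err = 2·3 = 6 ≡ 6 = α_5. Error position i = 5.
  Consistency check: S_2/S_1 = 1·6 = 6 ≡ 6 = α_err ✓ (single-error assumption holds).
Step 4: error magnitude e = S_0/v_5 = S_0·∏_{j≠5}(α_5 − α_j) = 4·8 = 32 ≡ 10 (mod 11).
Step 5: correct position 5: c_5 = r_5 − e = 4 − 10 ≡ 5 (mod 11). Hence c = [8, 3, 1, 9, 5].
  Check: interpolating c through the α_i gives m(x) = 10 + 1·x (degree < 2) with m(α_i) = c_i for every i, so c is indeed a codeword.


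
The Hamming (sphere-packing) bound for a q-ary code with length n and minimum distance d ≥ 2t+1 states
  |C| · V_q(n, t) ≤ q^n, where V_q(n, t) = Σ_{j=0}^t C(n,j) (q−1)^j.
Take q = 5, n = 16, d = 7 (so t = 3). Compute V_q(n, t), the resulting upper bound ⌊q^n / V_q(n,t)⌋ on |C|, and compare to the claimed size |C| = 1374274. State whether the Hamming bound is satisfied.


V_q(n, t) = 37825, q^n = 152587890625, Hamming bound = 4034048, |C| = 1374274 ≤ bound (satisfied).

Step 1: Compute V_q(n, t) = Σ_{j=0}^3 C(n, j) (q−1)^j.
  j = 0: C(16,0)·(4)^0 = 1·1 = 1.
  j = 1: C(16,1)·(4)^1 = 16·4 = 64.
  j = 2: C(16,2)·(4)^2 = 120·16 = 1920.
  j = 3: C(16,3)·(4)^3 = 560·64 = 35840.
  V_q(n, t) = 1 + 64 + 1920 + 35840 = 37825.
Step 2: q^n = 5^16 = 152587890625.
Step 3: Hamming bound ⌊q^n / V_q(n,t)⌋ = ⌊152587890625/37825⌋ = 4034048.
Step 4: Compare |C| = 1374274 to 4034048: satisfied.
The claimed |C| lies below the Hamming bound.


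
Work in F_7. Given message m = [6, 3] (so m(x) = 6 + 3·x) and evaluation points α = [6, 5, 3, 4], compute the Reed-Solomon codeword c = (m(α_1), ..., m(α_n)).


c = [3, 0, 1, 4]

Message polynomial: m(x) = 6 + 3·x (mod 7).
For each evaluation point α_i, compute m(α_i) mod 7:
  α_1 = 6: Horner steps 3 → 3, so m(6) = 3.
  α_2 = 5: Horner steps 3 → 0, so m(5) = 0.
  α_3 = 3: Horner steps 3 → 1, so m(3) = 1.
  α_4 = 4: Horner steps 3 → 4, so m(4) = 4.
Codeword c = [3, 0, 1, 4] ∈ F_7^4.


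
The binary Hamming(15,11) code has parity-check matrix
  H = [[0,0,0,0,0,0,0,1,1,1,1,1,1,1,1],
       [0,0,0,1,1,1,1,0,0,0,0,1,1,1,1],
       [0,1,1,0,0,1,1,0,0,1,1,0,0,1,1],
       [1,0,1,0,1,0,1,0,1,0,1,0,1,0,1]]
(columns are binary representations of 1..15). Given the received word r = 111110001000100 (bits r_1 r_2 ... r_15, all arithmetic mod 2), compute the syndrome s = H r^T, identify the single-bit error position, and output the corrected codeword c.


s = (0, 1, 0, 1)^T, error position = 5, corrected codeword c = 111100001000100

Compute s = H r^T mod 2 one row at a time:
  s_1 = 0 + 1 + 0 + 0 + 0 + 1 + 0 + 0 = 2 ≡ 0 (mod 2).
  s_2 = 1 + 1 + 0 + 0 + 0 + 1 + 0 + 0 = 3 ≡ 1 (mod 2).
  s_3 = 1 + 1 + 0 + 0 + 0 + 0 + 0 + 0 = 2 ≡ 0 (mod 2).
  s_4 = 1 + 1 + 1 + 0 + 1 + 0 + 1 + 0 = 5 ≡ 1 (mod 2).
s = (0, 1, 0, 1)^T — this equals column 5 of H (binary 0101), so error is at position 5.
Correct: flip bit 5 of r = 111110001000100 to get c = 111100001000100.


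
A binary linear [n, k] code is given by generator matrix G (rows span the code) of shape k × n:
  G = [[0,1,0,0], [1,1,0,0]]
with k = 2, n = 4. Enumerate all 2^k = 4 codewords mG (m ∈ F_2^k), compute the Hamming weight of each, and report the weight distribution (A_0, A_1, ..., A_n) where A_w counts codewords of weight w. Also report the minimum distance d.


Weight distribution: A_0 = 1, A_1 = 2, A_2 = 1. Minimum distance d = 1.

Enumerate all 2^2 = 4 messages m ∈ F_2^2.
For each, compute codeword c = mG in F_2^4, then tally its weight.
  m = 00 → c = 0000, weight = 0.
  m = 10 → c = 0100, weight = 1.
  m = 01 → c = 1100, weight = 2.
  m = 11 → c = 1000, weight = 1.
Tally weights:
  weight 0: 1 codewords.
  weight 1: 2 codewords.
  weight 2: 1 codewords.
Minimum distance d = smallest w > 0 with A_w > 0 = 1.
Sanity: Σ A_w = 4 = 2^2 = 4 ✓.


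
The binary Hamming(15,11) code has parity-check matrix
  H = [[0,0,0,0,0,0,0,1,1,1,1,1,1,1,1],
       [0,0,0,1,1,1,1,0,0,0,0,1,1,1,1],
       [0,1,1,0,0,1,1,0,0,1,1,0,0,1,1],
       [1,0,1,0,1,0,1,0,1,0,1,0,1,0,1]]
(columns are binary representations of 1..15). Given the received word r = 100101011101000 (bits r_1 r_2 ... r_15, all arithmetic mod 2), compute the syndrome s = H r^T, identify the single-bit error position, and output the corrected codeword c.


s = (0, 1, 0, 0)^T, error position = 4, corrected codeword c = 100001011101000

Compute s = H r^T mod 2 one row at a time:
  s_1 = 1 + 1 + 1 + 0 + 1 + 0 + 0 + 0 = 4 ≡ 0 (mod 2).
  s_2 = 1 + 0 + 1 + 0 + 1 + 0 + 0 + 0 = 3 ≡ 1 (mod 2).
  s_3 = 0 + 0 + 1 + 0 + 1 + 0 + 0 + 0 = 2 ≡ 0 (mod 2).
  s_4 = 1 + 0 + 0 + 0 + 1 + 0 + 0 + 0 = 2 ≡ 0 (mod 2).
s = (0, 1, 0, 0)^T — this equals column 4 of H (binary 0100), so error is at position 4.
Correct: flip bit 4 of r = 100101011101000 to get c = 100001011101000.
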